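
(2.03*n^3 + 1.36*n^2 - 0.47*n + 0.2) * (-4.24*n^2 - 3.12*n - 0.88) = -8.6072*n^5 - 12.1*n^4 - 4.0368*n^3 - 0.5784*n^2 - 0.2104*n - 0.176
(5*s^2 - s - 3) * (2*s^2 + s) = 10*s^4 + 3*s^3 - 7*s^2 - 3*s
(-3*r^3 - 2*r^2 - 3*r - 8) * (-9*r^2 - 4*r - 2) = 27*r^5 + 30*r^4 + 41*r^3 + 88*r^2 + 38*r + 16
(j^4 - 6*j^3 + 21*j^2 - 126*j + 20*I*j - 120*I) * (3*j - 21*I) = 3*j^5 - 18*j^4 - 21*I*j^4 + 63*j^3 + 126*I*j^3 - 378*j^2 - 381*I*j^2 + 420*j + 2286*I*j - 2520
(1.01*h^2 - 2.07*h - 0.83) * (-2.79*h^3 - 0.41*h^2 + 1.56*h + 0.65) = -2.8179*h^5 + 5.3612*h^4 + 4.74*h^3 - 2.2324*h^2 - 2.6403*h - 0.5395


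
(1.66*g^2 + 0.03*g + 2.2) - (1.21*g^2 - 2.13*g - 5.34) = 0.45*g^2 + 2.16*g + 7.54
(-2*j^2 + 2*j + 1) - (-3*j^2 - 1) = j^2 + 2*j + 2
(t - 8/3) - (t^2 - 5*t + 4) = -t^2 + 6*t - 20/3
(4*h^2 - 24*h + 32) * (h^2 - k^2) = 4*h^4 - 24*h^3 - 4*h^2*k^2 + 32*h^2 + 24*h*k^2 - 32*k^2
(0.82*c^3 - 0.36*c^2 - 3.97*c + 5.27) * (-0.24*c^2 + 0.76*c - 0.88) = -0.1968*c^5 + 0.7096*c^4 - 0.0423999999999999*c^3 - 3.9652*c^2 + 7.4988*c - 4.6376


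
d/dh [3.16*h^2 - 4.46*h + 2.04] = 6.32*h - 4.46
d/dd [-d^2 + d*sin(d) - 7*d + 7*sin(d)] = d*cos(d) - 2*d + sin(d) + 7*cos(d) - 7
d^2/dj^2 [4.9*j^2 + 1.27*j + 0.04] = 9.80000000000000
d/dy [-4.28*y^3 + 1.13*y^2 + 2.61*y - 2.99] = -12.84*y^2 + 2.26*y + 2.61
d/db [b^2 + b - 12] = 2*b + 1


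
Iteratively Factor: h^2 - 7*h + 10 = (h - 2)*(h - 5)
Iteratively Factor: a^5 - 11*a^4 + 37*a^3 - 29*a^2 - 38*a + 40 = (a - 1)*(a^4 - 10*a^3 + 27*a^2 - 2*a - 40) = (a - 2)*(a - 1)*(a^3 - 8*a^2 + 11*a + 20) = (a - 2)*(a - 1)*(a + 1)*(a^2 - 9*a + 20) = (a - 5)*(a - 2)*(a - 1)*(a + 1)*(a - 4)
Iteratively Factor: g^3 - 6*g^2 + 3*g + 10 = (g - 5)*(g^2 - g - 2) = (g - 5)*(g - 2)*(g + 1)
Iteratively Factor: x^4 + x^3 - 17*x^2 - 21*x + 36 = (x - 1)*(x^3 + 2*x^2 - 15*x - 36) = (x - 4)*(x - 1)*(x^2 + 6*x + 9) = (x - 4)*(x - 1)*(x + 3)*(x + 3)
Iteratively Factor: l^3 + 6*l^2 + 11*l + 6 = (l + 3)*(l^2 + 3*l + 2) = (l + 1)*(l + 3)*(l + 2)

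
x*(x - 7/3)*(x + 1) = x^3 - 4*x^2/3 - 7*x/3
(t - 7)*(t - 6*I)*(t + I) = t^3 - 7*t^2 - 5*I*t^2 + 6*t + 35*I*t - 42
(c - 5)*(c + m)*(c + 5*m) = c^3 + 6*c^2*m - 5*c^2 + 5*c*m^2 - 30*c*m - 25*m^2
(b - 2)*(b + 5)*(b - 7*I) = b^3 + 3*b^2 - 7*I*b^2 - 10*b - 21*I*b + 70*I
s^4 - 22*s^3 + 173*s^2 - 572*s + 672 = (s - 8)*(s - 7)*(s - 4)*(s - 3)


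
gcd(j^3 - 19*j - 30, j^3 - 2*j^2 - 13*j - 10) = j^2 - 3*j - 10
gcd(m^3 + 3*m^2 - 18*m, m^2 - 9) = m - 3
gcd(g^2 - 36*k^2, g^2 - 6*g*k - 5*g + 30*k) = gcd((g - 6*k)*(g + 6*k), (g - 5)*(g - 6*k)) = g - 6*k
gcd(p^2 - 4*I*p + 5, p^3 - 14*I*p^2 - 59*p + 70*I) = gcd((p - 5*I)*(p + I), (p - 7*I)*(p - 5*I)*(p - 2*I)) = p - 5*I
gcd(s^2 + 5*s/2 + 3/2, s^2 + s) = s + 1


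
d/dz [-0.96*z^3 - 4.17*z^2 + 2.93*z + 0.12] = -2.88*z^2 - 8.34*z + 2.93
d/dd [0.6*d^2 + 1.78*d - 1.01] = 1.2*d + 1.78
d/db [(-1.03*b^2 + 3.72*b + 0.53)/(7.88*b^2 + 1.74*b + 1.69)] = (-31.1058*b^2 - 11.8342*b + 5.3646)/(62.0944*b^4 + 27.4224*b^3 + 29.662*b^2 + 5.8812*b + 2.8561)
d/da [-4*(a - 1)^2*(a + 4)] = -12*a^2 - 16*a + 28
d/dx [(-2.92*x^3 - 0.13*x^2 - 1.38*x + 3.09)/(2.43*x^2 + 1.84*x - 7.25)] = (-7.0956*x^4 - 10.7456*x^3 + 66.6242*x^2 - 13.1324*x + 4.3194)/(5.9049*x^4 + 8.9424*x^3 - 31.8494*x^2 - 26.68*x + 52.5625)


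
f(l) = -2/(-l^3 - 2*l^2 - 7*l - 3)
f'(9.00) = 0.00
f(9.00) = 0.00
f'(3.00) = -0.02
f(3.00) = 0.03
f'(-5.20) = -0.01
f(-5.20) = -0.02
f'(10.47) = -0.00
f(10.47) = 0.00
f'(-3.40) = -0.04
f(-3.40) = -0.05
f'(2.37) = -0.03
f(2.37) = 0.05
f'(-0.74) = -5.12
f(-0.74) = -1.34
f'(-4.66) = -0.01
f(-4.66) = -0.02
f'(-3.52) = -0.04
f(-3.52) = -0.05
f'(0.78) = -0.23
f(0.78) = 0.20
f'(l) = -2*(3*l^2 + 4*l + 7)/(-l^3 - 2*l^2 - 7*l - 3)^2 = 2*(-3*l^2 - 4*l - 7)/(l^3 + 2*l^2 + 7*l + 3)^2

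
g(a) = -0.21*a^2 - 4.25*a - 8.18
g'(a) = -0.42*a - 4.25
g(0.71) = -11.30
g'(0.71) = -4.55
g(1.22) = -13.68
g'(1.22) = -4.76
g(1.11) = -13.16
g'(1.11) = -4.72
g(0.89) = -12.13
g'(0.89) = -4.62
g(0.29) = -9.43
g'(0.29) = -4.37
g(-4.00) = 5.46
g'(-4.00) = -2.57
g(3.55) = -25.91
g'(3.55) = -5.74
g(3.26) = -24.27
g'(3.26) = -5.62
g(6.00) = -41.24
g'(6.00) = -6.77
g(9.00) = -63.44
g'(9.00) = -8.03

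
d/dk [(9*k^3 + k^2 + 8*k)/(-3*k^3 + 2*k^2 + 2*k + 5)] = (21*k^4 + 84*k^3 + 121*k^2 + 10*k + 40)/(9*k^6 - 12*k^5 - 8*k^4 - 22*k^3 + 24*k^2 + 20*k + 25)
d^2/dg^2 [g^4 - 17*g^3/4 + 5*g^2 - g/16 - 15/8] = 12*g^2 - 51*g/2 + 10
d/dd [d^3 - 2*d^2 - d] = 3*d^2 - 4*d - 1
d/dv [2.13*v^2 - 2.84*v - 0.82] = 4.26*v - 2.84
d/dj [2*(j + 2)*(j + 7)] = 4*j + 18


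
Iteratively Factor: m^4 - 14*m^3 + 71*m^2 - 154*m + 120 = (m - 3)*(m^3 - 11*m^2 + 38*m - 40) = (m - 4)*(m - 3)*(m^2 - 7*m + 10) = (m - 5)*(m - 4)*(m - 3)*(m - 2)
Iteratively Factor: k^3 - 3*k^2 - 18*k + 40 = (k + 4)*(k^2 - 7*k + 10) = (k - 2)*(k + 4)*(k - 5)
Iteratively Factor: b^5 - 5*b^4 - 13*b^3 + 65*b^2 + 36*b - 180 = (b + 2)*(b^4 - 7*b^3 + b^2 + 63*b - 90) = (b - 3)*(b + 2)*(b^3 - 4*b^2 - 11*b + 30) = (b - 3)*(b - 2)*(b + 2)*(b^2 - 2*b - 15) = (b - 5)*(b - 3)*(b - 2)*(b + 2)*(b + 3)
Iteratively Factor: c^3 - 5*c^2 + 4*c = (c - 1)*(c^2 - 4*c) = (c - 4)*(c - 1)*(c)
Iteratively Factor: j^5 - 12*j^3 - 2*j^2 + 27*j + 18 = (j - 3)*(j^4 + 3*j^3 - 3*j^2 - 11*j - 6) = (j - 3)*(j - 2)*(j^3 + 5*j^2 + 7*j + 3) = (j - 3)*(j - 2)*(j + 3)*(j^2 + 2*j + 1) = (j - 3)*(j - 2)*(j + 1)*(j + 3)*(j + 1)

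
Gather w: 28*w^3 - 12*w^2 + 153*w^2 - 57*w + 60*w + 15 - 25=28*w^3 + 141*w^2 + 3*w - 10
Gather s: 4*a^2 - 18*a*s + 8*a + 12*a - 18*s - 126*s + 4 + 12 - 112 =4*a^2 + 20*a + s*(-18*a - 144) - 96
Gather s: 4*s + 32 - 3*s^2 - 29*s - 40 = -3*s^2 - 25*s - 8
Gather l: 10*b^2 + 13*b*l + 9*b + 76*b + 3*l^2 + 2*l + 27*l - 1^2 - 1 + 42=10*b^2 + 85*b + 3*l^2 + l*(13*b + 29) + 40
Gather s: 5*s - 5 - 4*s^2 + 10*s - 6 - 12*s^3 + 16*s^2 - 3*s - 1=-12*s^3 + 12*s^2 + 12*s - 12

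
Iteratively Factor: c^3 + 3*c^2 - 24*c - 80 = (c + 4)*(c^2 - c - 20) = (c - 5)*(c + 4)*(c + 4)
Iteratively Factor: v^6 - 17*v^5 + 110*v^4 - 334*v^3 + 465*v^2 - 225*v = (v - 5)*(v^5 - 12*v^4 + 50*v^3 - 84*v^2 + 45*v) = (v - 5)^2*(v^4 - 7*v^3 + 15*v^2 - 9*v) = (v - 5)^2*(v - 3)*(v^3 - 4*v^2 + 3*v) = v*(v - 5)^2*(v - 3)*(v^2 - 4*v + 3) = v*(v - 5)^2*(v - 3)^2*(v - 1)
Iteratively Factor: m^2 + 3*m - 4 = (m + 4)*(m - 1)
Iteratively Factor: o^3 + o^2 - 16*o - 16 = (o + 4)*(o^2 - 3*o - 4) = (o - 4)*(o + 4)*(o + 1)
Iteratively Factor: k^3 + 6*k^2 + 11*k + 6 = (k + 2)*(k^2 + 4*k + 3) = (k + 1)*(k + 2)*(k + 3)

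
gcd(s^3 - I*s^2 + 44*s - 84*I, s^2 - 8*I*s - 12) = s^2 - 8*I*s - 12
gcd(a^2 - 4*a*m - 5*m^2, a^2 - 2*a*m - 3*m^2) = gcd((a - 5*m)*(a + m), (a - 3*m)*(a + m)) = a + m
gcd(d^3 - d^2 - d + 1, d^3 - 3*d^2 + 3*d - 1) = d^2 - 2*d + 1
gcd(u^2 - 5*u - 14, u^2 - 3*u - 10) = u + 2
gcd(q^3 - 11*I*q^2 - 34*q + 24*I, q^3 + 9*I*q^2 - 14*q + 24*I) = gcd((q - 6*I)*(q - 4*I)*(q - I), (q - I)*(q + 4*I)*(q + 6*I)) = q - I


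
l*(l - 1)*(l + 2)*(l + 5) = l^4 + 6*l^3 + 3*l^2 - 10*l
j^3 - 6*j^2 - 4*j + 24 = (j - 6)*(j - 2)*(j + 2)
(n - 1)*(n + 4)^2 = n^3 + 7*n^2 + 8*n - 16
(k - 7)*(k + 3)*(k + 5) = k^3 + k^2 - 41*k - 105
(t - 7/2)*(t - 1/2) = t^2 - 4*t + 7/4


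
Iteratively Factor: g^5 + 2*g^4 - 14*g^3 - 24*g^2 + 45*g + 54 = (g + 1)*(g^4 + g^3 - 15*g^2 - 9*g + 54) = (g - 3)*(g + 1)*(g^3 + 4*g^2 - 3*g - 18) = (g - 3)*(g - 2)*(g + 1)*(g^2 + 6*g + 9) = (g - 3)*(g - 2)*(g + 1)*(g + 3)*(g + 3)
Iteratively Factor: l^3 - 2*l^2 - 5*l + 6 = (l - 3)*(l^2 + l - 2) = (l - 3)*(l + 2)*(l - 1)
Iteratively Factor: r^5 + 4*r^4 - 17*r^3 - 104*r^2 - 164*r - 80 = (r - 5)*(r^4 + 9*r^3 + 28*r^2 + 36*r + 16) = (r - 5)*(r + 1)*(r^3 + 8*r^2 + 20*r + 16) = (r - 5)*(r + 1)*(r + 2)*(r^2 + 6*r + 8) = (r - 5)*(r + 1)*(r + 2)*(r + 4)*(r + 2)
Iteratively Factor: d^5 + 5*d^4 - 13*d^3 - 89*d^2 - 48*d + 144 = (d + 3)*(d^4 + 2*d^3 - 19*d^2 - 32*d + 48) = (d + 3)^2*(d^3 - d^2 - 16*d + 16) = (d + 3)^2*(d + 4)*(d^2 - 5*d + 4) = (d - 1)*(d + 3)^2*(d + 4)*(d - 4)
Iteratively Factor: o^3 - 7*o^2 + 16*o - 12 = (o - 3)*(o^2 - 4*o + 4) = (o - 3)*(o - 2)*(o - 2)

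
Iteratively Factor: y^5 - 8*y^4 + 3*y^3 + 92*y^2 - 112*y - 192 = (y - 4)*(y^4 - 4*y^3 - 13*y^2 + 40*y + 48) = (y - 4)^2*(y^3 - 13*y - 12) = (y - 4)^3*(y^2 + 4*y + 3) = (y - 4)^3*(y + 3)*(y + 1)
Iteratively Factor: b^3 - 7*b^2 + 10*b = (b - 5)*(b^2 - 2*b) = (b - 5)*(b - 2)*(b)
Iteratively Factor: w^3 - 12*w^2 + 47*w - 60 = (w - 4)*(w^2 - 8*w + 15) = (w - 4)*(w - 3)*(w - 5)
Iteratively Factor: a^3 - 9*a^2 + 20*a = (a - 4)*(a^2 - 5*a) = (a - 5)*(a - 4)*(a)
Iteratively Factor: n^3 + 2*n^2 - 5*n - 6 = (n - 2)*(n^2 + 4*n + 3) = (n - 2)*(n + 1)*(n + 3)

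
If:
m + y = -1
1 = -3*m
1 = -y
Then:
No Solution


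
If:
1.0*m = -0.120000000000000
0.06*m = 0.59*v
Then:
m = -0.12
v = -0.01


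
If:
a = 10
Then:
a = 10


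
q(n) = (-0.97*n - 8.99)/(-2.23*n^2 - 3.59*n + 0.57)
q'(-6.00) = 0.04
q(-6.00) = 0.05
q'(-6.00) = 0.04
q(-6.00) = 0.05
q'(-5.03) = 0.08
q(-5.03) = 0.11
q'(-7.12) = 0.02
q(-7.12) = 0.02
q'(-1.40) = 12.70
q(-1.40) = -6.23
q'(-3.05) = 0.81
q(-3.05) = 0.65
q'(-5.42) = 0.06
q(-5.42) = 0.08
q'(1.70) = -0.75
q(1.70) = 0.89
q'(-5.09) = 0.08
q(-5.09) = 0.10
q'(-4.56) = 0.12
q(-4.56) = 0.16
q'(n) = (-0.97*n - 8.99)*(4.46*n + 3.59)/(-2.23*n^2 - 3.59*n + 0.57)^2 - 0.97/(-2.23*n^2 - 3.59*n + 0.57)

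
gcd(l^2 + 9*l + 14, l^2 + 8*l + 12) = l + 2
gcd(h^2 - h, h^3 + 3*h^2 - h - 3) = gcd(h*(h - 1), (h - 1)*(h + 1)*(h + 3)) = h - 1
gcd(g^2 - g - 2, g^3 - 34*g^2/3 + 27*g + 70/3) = 1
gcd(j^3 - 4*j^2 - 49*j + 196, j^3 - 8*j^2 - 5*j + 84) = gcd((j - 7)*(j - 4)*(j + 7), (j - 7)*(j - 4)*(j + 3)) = j^2 - 11*j + 28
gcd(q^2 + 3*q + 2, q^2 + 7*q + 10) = q + 2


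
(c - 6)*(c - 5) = c^2 - 11*c + 30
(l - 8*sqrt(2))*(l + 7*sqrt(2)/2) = l^2 - 9*sqrt(2)*l/2 - 56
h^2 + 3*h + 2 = (h + 1)*(h + 2)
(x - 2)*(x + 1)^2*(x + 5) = x^4 + 5*x^3 - 3*x^2 - 17*x - 10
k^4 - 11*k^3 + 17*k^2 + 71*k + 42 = (k - 7)*(k - 6)*(k + 1)^2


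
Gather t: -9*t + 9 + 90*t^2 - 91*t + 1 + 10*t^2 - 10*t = 100*t^2 - 110*t + 10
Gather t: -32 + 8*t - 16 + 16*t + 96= 24*t + 48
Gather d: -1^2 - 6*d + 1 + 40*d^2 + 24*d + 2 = 40*d^2 + 18*d + 2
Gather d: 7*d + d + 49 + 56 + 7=8*d + 112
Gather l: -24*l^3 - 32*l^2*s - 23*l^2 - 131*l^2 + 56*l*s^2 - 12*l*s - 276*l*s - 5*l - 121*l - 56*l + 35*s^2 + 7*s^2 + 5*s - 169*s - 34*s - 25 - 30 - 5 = -24*l^3 + l^2*(-32*s - 154) + l*(56*s^2 - 288*s - 182) + 42*s^2 - 198*s - 60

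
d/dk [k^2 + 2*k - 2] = 2*k + 2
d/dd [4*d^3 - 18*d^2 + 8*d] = 12*d^2 - 36*d + 8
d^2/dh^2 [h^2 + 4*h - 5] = 2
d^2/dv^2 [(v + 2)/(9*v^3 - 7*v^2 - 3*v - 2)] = 2*(-(v + 2)*(-27*v^2 + 14*v + 3)^2 + (-27*v^2 + 14*v - (v + 2)*(27*v - 7) + 3)*(-9*v^3 + 7*v^2 + 3*v + 2))/(-9*v^3 + 7*v^2 + 3*v + 2)^3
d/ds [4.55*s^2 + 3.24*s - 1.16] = 9.1*s + 3.24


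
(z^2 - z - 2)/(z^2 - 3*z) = (z^2 - z - 2)/(z*(z - 3))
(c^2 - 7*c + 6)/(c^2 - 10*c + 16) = (c^2 - 7*c + 6)/(c^2 - 10*c + 16)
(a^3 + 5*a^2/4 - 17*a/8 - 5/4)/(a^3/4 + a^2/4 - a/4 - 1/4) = (4*a^3 + 5*a^2 - 17*a/2 - 5)/(a^3 + a^2 - a - 1)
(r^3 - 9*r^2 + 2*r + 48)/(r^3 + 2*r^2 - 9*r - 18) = (r - 8)/(r + 3)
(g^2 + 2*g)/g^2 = (g + 2)/g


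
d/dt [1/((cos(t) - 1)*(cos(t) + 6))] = (2*cos(t) + 5)*sin(t)/((cos(t) - 1)^2*(cos(t) + 6)^2)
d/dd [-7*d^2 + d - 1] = 1 - 14*d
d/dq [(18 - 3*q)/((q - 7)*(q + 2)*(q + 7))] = 6*(q^3 - 8*q^2 - 12*q + 196)/(q^6 + 4*q^5 - 94*q^4 - 392*q^3 + 2009*q^2 + 9604*q + 9604)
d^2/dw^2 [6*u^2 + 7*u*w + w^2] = 2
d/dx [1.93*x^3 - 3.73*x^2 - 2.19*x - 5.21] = 5.79*x^2 - 7.46*x - 2.19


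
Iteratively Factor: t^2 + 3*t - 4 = (t + 4)*(t - 1)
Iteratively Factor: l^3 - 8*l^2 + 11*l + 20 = (l - 5)*(l^2 - 3*l - 4) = (l - 5)*(l - 4)*(l + 1)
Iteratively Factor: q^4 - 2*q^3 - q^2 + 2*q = (q - 1)*(q^3 - q^2 - 2*q) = (q - 2)*(q - 1)*(q^2 + q) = (q - 2)*(q - 1)*(q + 1)*(q)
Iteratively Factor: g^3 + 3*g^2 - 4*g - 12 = (g - 2)*(g^2 + 5*g + 6) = (g - 2)*(g + 3)*(g + 2)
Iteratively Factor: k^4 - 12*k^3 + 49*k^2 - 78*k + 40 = (k - 4)*(k^3 - 8*k^2 + 17*k - 10) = (k - 5)*(k - 4)*(k^2 - 3*k + 2) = (k - 5)*(k - 4)*(k - 1)*(k - 2)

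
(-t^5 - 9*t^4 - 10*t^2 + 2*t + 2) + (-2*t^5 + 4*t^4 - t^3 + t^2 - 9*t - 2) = -3*t^5 - 5*t^4 - t^3 - 9*t^2 - 7*t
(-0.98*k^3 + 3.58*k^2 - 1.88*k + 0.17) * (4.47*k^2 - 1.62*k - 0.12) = -4.3806*k^5 + 17.5902*k^4 - 14.0856*k^3 + 3.3759*k^2 - 0.0498000000000001*k - 0.0204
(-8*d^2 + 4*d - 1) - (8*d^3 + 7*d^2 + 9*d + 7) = -8*d^3 - 15*d^2 - 5*d - 8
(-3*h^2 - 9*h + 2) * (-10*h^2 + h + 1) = 30*h^4 + 87*h^3 - 32*h^2 - 7*h + 2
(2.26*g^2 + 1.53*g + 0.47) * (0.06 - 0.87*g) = -1.9662*g^3 - 1.1955*g^2 - 0.3171*g + 0.0282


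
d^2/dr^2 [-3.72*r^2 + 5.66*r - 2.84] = -7.44000000000000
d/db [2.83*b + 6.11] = 2.83000000000000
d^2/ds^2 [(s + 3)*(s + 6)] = 2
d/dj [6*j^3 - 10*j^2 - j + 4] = 18*j^2 - 20*j - 1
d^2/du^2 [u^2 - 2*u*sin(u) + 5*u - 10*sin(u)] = 2*u*sin(u) + 10*sin(u) - 4*cos(u) + 2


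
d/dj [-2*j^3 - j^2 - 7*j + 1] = -6*j^2 - 2*j - 7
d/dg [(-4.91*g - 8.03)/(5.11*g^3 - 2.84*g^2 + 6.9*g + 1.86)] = (50.1802*g^3 + 109.1555*g^2 - 45.6104*g + 46.2744)/(26.1121*g^6 - 29.0248*g^5 + 78.5836*g^4 - 20.1828*g^3 + 37.0452*g^2 + 25.668*g + 3.4596)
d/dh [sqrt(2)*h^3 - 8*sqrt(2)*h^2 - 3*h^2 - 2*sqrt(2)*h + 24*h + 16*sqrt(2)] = 3*sqrt(2)*h^2 - 16*sqrt(2)*h - 6*h - 2*sqrt(2) + 24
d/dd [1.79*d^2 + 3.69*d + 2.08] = 3.58*d + 3.69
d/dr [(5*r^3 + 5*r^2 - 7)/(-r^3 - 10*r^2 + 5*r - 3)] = (-45*r^4 + 50*r^3 - 41*r^2 - 170*r + 35)/(r^6 + 20*r^5 + 90*r^4 - 94*r^3 + 85*r^2 - 30*r + 9)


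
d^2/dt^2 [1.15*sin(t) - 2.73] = -1.15*sin(t)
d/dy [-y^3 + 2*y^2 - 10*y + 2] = -3*y^2 + 4*y - 10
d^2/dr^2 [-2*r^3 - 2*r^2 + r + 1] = -12*r - 4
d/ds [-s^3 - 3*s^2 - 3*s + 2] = -3*s^2 - 6*s - 3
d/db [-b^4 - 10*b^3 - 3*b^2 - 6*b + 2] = -4*b^3 - 30*b^2 - 6*b - 6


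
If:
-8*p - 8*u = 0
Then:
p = -u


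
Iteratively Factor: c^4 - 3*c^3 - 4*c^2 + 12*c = (c + 2)*(c^3 - 5*c^2 + 6*c) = c*(c + 2)*(c^2 - 5*c + 6) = c*(c - 3)*(c + 2)*(c - 2)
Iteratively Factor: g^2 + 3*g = (g)*(g + 3)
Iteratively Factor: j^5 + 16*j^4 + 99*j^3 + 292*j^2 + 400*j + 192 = (j + 4)*(j^4 + 12*j^3 + 51*j^2 + 88*j + 48) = (j + 4)^2*(j^3 + 8*j^2 + 19*j + 12) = (j + 3)*(j + 4)^2*(j^2 + 5*j + 4) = (j + 1)*(j + 3)*(j + 4)^2*(j + 4)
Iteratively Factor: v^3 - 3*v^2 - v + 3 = (v - 3)*(v^2 - 1) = (v - 3)*(v + 1)*(v - 1)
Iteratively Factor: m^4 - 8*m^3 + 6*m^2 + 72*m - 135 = (m - 3)*(m^3 - 5*m^2 - 9*m + 45) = (m - 3)^2*(m^2 - 2*m - 15) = (m - 5)*(m - 3)^2*(m + 3)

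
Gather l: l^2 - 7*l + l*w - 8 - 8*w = l^2 + l*(w - 7) - 8*w - 8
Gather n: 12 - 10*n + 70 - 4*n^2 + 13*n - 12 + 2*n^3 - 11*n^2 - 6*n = 2*n^3 - 15*n^2 - 3*n + 70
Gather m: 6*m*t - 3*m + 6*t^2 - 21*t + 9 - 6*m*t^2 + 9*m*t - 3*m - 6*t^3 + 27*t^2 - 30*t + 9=m*(-6*t^2 + 15*t - 6) - 6*t^3 + 33*t^2 - 51*t + 18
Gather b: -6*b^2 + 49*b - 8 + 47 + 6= -6*b^2 + 49*b + 45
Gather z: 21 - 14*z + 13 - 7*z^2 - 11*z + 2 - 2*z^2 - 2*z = -9*z^2 - 27*z + 36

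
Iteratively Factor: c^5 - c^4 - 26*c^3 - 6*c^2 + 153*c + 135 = (c + 3)*(c^4 - 4*c^3 - 14*c^2 + 36*c + 45) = (c - 5)*(c + 3)*(c^3 + c^2 - 9*c - 9) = (c - 5)*(c + 1)*(c + 3)*(c^2 - 9) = (c - 5)*(c - 3)*(c + 1)*(c + 3)*(c + 3)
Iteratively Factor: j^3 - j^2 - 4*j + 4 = (j - 2)*(j^2 + j - 2) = (j - 2)*(j + 2)*(j - 1)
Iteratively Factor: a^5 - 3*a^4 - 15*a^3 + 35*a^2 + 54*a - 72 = (a - 4)*(a^4 + a^3 - 11*a^2 - 9*a + 18) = (a - 4)*(a + 3)*(a^3 - 2*a^2 - 5*a + 6) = (a - 4)*(a - 1)*(a + 3)*(a^2 - a - 6) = (a - 4)*(a - 3)*(a - 1)*(a + 3)*(a + 2)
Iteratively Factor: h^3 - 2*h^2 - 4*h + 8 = (h - 2)*(h^2 - 4) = (h - 2)^2*(h + 2)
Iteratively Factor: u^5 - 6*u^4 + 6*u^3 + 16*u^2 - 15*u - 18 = (u - 2)*(u^4 - 4*u^3 - 2*u^2 + 12*u + 9) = (u - 2)*(u + 1)*(u^3 - 5*u^2 + 3*u + 9) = (u - 3)*(u - 2)*(u + 1)*(u^2 - 2*u - 3) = (u - 3)*(u - 2)*(u + 1)^2*(u - 3)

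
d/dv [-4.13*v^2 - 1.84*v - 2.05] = -8.26*v - 1.84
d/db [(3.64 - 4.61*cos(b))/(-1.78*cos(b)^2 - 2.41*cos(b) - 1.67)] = (8.2058*cos(b)^2 - 12.9584*cos(b) - 16.4711)*sin(b)/(3.1684*cos(b)^4 + 8.5796*cos(b)^3 + 11.7533*cos(b)^2 + 8.0494*cos(b) + 2.7889)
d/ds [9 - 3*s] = -3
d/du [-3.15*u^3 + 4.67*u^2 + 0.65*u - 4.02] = -9.45*u^2 + 9.34*u + 0.65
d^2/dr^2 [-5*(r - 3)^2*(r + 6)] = -30*r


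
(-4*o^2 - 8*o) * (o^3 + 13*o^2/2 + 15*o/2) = -4*o^5 - 34*o^4 - 82*o^3 - 60*o^2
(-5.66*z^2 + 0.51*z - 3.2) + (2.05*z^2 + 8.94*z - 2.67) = -3.61*z^2 + 9.45*z - 5.87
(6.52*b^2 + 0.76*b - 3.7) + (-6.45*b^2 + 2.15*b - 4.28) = 0.0699999999999994*b^2 + 2.91*b - 7.98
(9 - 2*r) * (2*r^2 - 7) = -4*r^3 + 18*r^2 + 14*r - 63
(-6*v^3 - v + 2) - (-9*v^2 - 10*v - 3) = -6*v^3 + 9*v^2 + 9*v + 5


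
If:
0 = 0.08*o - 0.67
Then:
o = 8.38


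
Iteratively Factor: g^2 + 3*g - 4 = (g - 1)*(g + 4)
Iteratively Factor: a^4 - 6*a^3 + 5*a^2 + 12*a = (a)*(a^3 - 6*a^2 + 5*a + 12) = a*(a + 1)*(a^2 - 7*a + 12) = a*(a - 3)*(a + 1)*(a - 4)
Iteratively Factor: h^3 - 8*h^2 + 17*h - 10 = (h - 1)*(h^2 - 7*h + 10) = (h - 2)*(h - 1)*(h - 5)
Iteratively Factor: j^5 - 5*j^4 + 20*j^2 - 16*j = (j - 1)*(j^4 - 4*j^3 - 4*j^2 + 16*j) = j*(j - 1)*(j^3 - 4*j^2 - 4*j + 16) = j*(j - 1)*(j + 2)*(j^2 - 6*j + 8) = j*(j - 4)*(j - 1)*(j + 2)*(j - 2)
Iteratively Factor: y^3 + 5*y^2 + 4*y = (y)*(y^2 + 5*y + 4) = y*(y + 1)*(y + 4)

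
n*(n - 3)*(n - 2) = n^3 - 5*n^2 + 6*n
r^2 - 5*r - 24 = (r - 8)*(r + 3)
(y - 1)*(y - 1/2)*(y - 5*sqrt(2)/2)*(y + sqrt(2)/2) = y^4 - 2*sqrt(2)*y^3 - 3*y^3/2 - 2*y^2 + 3*sqrt(2)*y^2 - sqrt(2)*y + 15*y/4 - 5/4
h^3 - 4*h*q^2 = h*(h - 2*q)*(h + 2*q)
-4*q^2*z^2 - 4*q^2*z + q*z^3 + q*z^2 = z*(-4*q + z)*(q*z + q)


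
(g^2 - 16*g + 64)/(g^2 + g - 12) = (g^2 - 16*g + 64)/(g^2 + g - 12)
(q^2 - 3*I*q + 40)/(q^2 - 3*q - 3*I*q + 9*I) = (q^2 - 3*I*q + 40)/(q^2 - 3*q - 3*I*q + 9*I)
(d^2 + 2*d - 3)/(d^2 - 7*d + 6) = (d + 3)/(d - 6)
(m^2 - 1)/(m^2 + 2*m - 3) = (m + 1)/(m + 3)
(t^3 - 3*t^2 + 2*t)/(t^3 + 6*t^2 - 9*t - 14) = t*(t - 1)/(t^2 + 8*t + 7)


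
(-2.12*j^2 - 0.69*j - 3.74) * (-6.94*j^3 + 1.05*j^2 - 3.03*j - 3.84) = 14.7128*j^5 + 2.5626*j^4 + 31.6547*j^3 + 6.3045*j^2 + 13.9818*j + 14.3616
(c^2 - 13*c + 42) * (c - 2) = c^3 - 15*c^2 + 68*c - 84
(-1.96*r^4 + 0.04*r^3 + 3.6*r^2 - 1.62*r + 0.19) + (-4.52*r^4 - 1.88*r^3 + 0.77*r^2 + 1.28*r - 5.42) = -6.48*r^4 - 1.84*r^3 + 4.37*r^2 - 0.34*r - 5.23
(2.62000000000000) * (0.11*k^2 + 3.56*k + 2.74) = 0.2882*k^2 + 9.3272*k + 7.1788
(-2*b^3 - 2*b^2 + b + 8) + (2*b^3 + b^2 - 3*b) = -b^2 - 2*b + 8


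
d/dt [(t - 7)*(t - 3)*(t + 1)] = 3*t^2 - 18*t + 11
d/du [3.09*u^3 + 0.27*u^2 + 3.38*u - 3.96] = 9.27*u^2 + 0.54*u + 3.38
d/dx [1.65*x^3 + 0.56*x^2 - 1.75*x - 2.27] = 4.95*x^2 + 1.12*x - 1.75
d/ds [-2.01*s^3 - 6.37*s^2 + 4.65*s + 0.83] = -6.03*s^2 - 12.74*s + 4.65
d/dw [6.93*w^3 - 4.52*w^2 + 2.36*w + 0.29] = 20.79*w^2 - 9.04*w + 2.36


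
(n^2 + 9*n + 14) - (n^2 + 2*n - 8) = 7*n + 22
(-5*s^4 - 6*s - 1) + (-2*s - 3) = -5*s^4 - 8*s - 4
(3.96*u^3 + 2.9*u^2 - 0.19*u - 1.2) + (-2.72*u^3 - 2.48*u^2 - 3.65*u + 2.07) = 1.24*u^3 + 0.42*u^2 - 3.84*u + 0.87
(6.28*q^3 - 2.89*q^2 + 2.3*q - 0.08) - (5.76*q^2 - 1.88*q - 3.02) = 6.28*q^3 - 8.65*q^2 + 4.18*q + 2.94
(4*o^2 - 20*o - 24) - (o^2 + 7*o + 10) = 3*o^2 - 27*o - 34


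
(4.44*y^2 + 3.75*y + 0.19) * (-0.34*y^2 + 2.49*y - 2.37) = -1.5096*y^4 + 9.7806*y^3 - 1.2499*y^2 - 8.4144*y - 0.4503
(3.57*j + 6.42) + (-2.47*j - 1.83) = 1.1*j + 4.59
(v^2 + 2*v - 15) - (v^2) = 2*v - 15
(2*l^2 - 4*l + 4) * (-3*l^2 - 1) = -6*l^4 + 12*l^3 - 14*l^2 + 4*l - 4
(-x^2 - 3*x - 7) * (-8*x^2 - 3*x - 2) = 8*x^4 + 27*x^3 + 67*x^2 + 27*x + 14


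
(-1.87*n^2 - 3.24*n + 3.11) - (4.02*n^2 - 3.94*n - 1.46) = -5.89*n^2 + 0.7*n + 4.57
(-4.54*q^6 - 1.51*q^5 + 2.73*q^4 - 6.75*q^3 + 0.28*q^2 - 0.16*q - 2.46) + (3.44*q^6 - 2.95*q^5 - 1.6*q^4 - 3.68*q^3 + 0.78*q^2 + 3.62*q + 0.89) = -1.1*q^6 - 4.46*q^5 + 1.13*q^4 - 10.43*q^3 + 1.06*q^2 + 3.46*q - 1.57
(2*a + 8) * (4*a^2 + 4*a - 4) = 8*a^3 + 40*a^2 + 24*a - 32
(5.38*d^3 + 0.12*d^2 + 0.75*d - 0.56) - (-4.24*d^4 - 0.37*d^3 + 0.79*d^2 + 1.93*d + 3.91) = 4.24*d^4 + 5.75*d^3 - 0.67*d^2 - 1.18*d - 4.47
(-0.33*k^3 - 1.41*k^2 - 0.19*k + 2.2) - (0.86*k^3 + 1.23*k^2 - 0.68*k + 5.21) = -1.19*k^3 - 2.64*k^2 + 0.49*k - 3.01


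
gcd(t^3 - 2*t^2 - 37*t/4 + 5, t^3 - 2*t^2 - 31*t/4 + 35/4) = t + 5/2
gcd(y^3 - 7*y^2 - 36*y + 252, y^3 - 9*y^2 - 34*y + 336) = y^2 - y - 42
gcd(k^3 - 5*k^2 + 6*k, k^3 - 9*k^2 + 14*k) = k^2 - 2*k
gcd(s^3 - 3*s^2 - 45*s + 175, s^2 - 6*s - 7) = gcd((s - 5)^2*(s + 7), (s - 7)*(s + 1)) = 1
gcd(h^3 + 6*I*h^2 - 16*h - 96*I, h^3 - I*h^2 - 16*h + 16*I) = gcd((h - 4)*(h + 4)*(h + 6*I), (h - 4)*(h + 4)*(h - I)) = h^2 - 16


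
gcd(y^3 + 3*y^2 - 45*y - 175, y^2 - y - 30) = y + 5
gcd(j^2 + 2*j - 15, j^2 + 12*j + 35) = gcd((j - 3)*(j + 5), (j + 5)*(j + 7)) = j + 5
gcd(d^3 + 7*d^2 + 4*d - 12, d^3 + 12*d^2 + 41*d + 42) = d + 2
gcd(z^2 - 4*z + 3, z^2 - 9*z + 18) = z - 3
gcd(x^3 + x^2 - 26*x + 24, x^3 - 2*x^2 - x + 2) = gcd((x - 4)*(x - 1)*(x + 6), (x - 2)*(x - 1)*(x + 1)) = x - 1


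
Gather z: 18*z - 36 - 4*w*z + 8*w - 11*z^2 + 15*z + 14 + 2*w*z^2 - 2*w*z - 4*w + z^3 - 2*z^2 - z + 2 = 4*w + z^3 + z^2*(2*w - 13) + z*(32 - 6*w) - 20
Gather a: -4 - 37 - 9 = -50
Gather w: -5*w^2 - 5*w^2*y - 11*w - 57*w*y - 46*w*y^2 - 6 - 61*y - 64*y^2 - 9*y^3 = w^2*(-5*y - 5) + w*(-46*y^2 - 57*y - 11) - 9*y^3 - 64*y^2 - 61*y - 6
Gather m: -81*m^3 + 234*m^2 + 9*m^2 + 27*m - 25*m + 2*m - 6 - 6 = -81*m^3 + 243*m^2 + 4*m - 12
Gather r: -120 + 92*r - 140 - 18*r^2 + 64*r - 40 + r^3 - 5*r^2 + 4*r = r^3 - 23*r^2 + 160*r - 300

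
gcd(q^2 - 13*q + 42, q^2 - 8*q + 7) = q - 7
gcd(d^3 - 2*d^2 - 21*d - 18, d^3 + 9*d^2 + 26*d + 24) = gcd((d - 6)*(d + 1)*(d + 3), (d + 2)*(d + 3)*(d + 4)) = d + 3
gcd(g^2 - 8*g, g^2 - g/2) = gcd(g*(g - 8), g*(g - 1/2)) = g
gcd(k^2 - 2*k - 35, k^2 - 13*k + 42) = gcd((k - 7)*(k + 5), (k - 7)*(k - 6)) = k - 7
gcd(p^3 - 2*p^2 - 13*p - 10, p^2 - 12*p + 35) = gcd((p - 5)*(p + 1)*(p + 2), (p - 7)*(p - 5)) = p - 5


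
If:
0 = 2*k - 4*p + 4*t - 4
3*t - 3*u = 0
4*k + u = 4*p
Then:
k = 3*u/2 - 2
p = 7*u/4 - 2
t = u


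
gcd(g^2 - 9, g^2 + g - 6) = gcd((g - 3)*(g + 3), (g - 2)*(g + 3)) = g + 3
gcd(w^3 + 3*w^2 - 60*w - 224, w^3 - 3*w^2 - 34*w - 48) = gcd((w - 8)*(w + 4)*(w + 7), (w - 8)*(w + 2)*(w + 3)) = w - 8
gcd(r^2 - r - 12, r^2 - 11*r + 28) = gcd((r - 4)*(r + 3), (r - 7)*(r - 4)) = r - 4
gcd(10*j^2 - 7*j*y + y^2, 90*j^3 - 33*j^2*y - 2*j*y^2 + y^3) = -5*j + y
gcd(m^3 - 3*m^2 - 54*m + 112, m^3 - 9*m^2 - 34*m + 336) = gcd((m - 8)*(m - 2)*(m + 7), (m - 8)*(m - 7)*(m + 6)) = m - 8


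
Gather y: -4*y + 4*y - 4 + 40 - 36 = 0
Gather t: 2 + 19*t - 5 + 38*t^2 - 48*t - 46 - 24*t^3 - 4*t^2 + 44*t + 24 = -24*t^3 + 34*t^2 + 15*t - 25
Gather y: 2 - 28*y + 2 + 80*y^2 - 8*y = 80*y^2 - 36*y + 4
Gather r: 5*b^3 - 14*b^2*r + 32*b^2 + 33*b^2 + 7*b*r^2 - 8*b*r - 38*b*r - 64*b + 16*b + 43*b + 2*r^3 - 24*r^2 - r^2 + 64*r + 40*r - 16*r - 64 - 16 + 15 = 5*b^3 + 65*b^2 - 5*b + 2*r^3 + r^2*(7*b - 25) + r*(-14*b^2 - 46*b + 88) - 65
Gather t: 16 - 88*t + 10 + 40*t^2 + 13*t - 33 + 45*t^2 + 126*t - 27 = 85*t^2 + 51*t - 34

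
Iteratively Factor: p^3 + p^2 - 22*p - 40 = (p + 2)*(p^2 - p - 20) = (p + 2)*(p + 4)*(p - 5)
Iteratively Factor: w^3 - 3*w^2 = (w)*(w^2 - 3*w) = w^2*(w - 3)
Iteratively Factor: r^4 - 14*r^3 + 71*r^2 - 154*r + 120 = (r - 3)*(r^3 - 11*r^2 + 38*r - 40) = (r - 4)*(r - 3)*(r^2 - 7*r + 10) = (r - 4)*(r - 3)*(r - 2)*(r - 5)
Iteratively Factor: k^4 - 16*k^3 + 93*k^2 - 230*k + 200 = (k - 2)*(k^3 - 14*k^2 + 65*k - 100) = (k - 5)*(k - 2)*(k^2 - 9*k + 20) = (k - 5)*(k - 4)*(k - 2)*(k - 5)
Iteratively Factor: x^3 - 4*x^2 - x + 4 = (x + 1)*(x^2 - 5*x + 4) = (x - 4)*(x + 1)*(x - 1)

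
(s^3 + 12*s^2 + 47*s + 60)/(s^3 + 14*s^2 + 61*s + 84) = (s + 5)/(s + 7)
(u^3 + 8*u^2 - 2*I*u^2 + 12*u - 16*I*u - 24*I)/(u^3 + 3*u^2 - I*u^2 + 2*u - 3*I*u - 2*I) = (u^2 + 2*u*(3 - I) - 12*I)/(u^2 + u*(1 - I) - I)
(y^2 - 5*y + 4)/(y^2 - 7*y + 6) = (y - 4)/(y - 6)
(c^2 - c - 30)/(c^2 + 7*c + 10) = (c - 6)/(c + 2)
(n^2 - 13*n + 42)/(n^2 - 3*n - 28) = (n - 6)/(n + 4)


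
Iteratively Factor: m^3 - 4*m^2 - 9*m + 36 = (m - 3)*(m^2 - m - 12) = (m - 3)*(m + 3)*(m - 4)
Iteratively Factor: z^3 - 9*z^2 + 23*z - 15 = (z - 1)*(z^2 - 8*z + 15) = (z - 3)*(z - 1)*(z - 5)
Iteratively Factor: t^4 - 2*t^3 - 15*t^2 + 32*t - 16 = (t - 1)*(t^3 - t^2 - 16*t + 16) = (t - 1)^2*(t^2 - 16) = (t - 1)^2*(t + 4)*(t - 4)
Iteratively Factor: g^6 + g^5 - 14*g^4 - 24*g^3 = (g)*(g^5 + g^4 - 14*g^3 - 24*g^2) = g^2*(g^4 + g^3 - 14*g^2 - 24*g) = g^3*(g^3 + g^2 - 14*g - 24) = g^3*(g - 4)*(g^2 + 5*g + 6) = g^3*(g - 4)*(g + 3)*(g + 2)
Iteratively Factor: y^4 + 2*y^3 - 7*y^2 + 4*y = (y - 1)*(y^3 + 3*y^2 - 4*y) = (y - 1)^2*(y^2 + 4*y) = y*(y - 1)^2*(y + 4)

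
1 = 1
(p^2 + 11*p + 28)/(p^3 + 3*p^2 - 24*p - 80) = (p + 7)/(p^2 - p - 20)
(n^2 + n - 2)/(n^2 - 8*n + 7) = (n + 2)/(n - 7)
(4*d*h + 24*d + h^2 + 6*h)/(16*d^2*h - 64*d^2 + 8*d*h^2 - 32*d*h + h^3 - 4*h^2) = (h + 6)/(4*d*h - 16*d + h^2 - 4*h)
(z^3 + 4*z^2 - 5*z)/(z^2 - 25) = z*(z - 1)/(z - 5)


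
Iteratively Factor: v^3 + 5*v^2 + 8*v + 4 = (v + 2)*(v^2 + 3*v + 2) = (v + 1)*(v + 2)*(v + 2)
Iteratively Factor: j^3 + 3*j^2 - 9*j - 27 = (j - 3)*(j^2 + 6*j + 9) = (j - 3)*(j + 3)*(j + 3)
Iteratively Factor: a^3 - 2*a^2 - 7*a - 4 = (a + 1)*(a^2 - 3*a - 4) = (a - 4)*(a + 1)*(a + 1)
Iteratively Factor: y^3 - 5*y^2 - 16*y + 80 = (y + 4)*(y^2 - 9*y + 20) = (y - 5)*(y + 4)*(y - 4)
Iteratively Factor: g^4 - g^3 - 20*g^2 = (g)*(g^3 - g^2 - 20*g) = g*(g + 4)*(g^2 - 5*g) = g*(g - 5)*(g + 4)*(g)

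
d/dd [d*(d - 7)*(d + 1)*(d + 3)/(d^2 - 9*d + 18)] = 2*(d^5 - 15*d^4 + 63*d^3 + 42*d^2 - 450*d - 189)/(d^4 - 18*d^3 + 117*d^2 - 324*d + 324)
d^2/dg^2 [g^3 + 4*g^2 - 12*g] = 6*g + 8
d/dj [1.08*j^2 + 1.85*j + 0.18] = 2.16*j + 1.85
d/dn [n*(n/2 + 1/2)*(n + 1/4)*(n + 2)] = 2*n^3 + 39*n^2/8 + 11*n/4 + 1/4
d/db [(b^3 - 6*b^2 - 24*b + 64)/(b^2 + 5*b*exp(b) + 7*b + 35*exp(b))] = (3*(b^2 - 4*b - 8)*(b^2 + 5*b*exp(b) + 7*b + 35*exp(b)) - (b^3 - 6*b^2 - 24*b + 64)*(5*b*exp(b) + 2*b + 40*exp(b) + 7))/(b^2 + 5*b*exp(b) + 7*b + 35*exp(b))^2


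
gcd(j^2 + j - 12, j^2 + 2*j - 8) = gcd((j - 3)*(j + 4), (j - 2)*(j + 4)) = j + 4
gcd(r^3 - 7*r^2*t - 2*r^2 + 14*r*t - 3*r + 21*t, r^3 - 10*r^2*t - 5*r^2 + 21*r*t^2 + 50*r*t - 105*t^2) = r - 7*t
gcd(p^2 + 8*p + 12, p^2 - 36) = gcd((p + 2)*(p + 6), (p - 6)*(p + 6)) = p + 6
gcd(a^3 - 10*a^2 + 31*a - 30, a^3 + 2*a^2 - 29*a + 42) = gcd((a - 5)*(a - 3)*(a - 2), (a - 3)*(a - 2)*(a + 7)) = a^2 - 5*a + 6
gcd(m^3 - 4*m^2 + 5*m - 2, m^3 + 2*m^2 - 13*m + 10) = m^2 - 3*m + 2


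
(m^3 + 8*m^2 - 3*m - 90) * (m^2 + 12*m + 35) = m^5 + 20*m^4 + 128*m^3 + 154*m^2 - 1185*m - 3150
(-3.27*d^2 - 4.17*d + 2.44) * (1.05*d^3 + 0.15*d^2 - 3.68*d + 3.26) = -3.4335*d^5 - 4.869*d^4 + 13.9701*d^3 + 5.0514*d^2 - 22.5734*d + 7.9544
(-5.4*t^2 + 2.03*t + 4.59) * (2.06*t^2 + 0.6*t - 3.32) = -11.124*t^4 + 0.9418*t^3 + 28.6014*t^2 - 3.9856*t - 15.2388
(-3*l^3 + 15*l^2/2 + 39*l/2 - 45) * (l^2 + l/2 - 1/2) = -3*l^5 + 6*l^4 + 99*l^3/4 - 39*l^2 - 129*l/4 + 45/2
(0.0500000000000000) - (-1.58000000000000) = 1.63000000000000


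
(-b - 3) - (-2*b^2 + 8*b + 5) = 2*b^2 - 9*b - 8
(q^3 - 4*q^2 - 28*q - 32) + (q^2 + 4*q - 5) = q^3 - 3*q^2 - 24*q - 37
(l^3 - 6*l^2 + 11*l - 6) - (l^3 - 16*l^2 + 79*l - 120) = 10*l^2 - 68*l + 114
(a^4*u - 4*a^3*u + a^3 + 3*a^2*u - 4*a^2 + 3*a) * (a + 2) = a^5*u - 2*a^4*u + a^4 - 5*a^3*u - 2*a^3 + 6*a^2*u - 5*a^2 + 6*a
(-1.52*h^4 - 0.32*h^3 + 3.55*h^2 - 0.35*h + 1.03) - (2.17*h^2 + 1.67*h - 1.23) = -1.52*h^4 - 0.32*h^3 + 1.38*h^2 - 2.02*h + 2.26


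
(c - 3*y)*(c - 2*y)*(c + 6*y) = c^3 + c^2*y - 24*c*y^2 + 36*y^3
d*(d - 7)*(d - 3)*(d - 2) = d^4 - 12*d^3 + 41*d^2 - 42*d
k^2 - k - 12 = (k - 4)*(k + 3)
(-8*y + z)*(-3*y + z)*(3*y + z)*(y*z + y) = 72*y^4*z + 72*y^4 - 9*y^3*z^2 - 9*y^3*z - 8*y^2*z^3 - 8*y^2*z^2 + y*z^4 + y*z^3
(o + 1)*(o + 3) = o^2 + 4*o + 3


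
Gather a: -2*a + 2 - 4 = -2*a - 2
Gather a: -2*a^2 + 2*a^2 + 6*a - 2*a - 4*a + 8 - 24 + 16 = 0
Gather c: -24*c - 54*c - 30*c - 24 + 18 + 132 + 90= 216 - 108*c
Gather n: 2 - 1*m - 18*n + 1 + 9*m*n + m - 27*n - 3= n*(9*m - 45)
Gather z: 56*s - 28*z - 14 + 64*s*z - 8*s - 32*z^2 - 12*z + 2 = 48*s - 32*z^2 + z*(64*s - 40) - 12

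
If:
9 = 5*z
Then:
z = 9/5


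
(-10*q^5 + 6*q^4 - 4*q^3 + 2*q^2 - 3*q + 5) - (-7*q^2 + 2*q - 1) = -10*q^5 + 6*q^4 - 4*q^3 + 9*q^2 - 5*q + 6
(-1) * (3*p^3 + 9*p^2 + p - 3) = -3*p^3 - 9*p^2 - p + 3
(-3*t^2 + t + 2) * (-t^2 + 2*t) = 3*t^4 - 7*t^3 + 4*t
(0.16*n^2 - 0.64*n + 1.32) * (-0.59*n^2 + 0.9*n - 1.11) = -0.0944*n^4 + 0.5216*n^3 - 1.5324*n^2 + 1.8984*n - 1.4652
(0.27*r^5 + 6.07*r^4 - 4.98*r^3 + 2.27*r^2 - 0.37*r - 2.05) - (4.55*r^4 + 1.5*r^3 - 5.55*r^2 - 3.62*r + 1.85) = 0.27*r^5 + 1.52*r^4 - 6.48*r^3 + 7.82*r^2 + 3.25*r - 3.9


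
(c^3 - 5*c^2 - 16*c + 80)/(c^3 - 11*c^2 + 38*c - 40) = (c + 4)/(c - 2)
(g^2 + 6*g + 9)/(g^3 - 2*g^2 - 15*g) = (g + 3)/(g*(g - 5))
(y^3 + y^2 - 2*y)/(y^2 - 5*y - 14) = y*(y - 1)/(y - 7)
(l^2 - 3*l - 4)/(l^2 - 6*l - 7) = (l - 4)/(l - 7)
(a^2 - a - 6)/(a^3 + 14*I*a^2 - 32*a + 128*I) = (a^2 - a - 6)/(a^3 + 14*I*a^2 - 32*a + 128*I)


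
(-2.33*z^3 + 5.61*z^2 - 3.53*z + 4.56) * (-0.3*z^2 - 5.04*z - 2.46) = 0.699*z^5 + 10.0602*z^4 - 21.4836*z^3 + 2.6226*z^2 - 14.2986*z - 11.2176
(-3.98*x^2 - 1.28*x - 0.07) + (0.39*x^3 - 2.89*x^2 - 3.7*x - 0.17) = 0.39*x^3 - 6.87*x^2 - 4.98*x - 0.24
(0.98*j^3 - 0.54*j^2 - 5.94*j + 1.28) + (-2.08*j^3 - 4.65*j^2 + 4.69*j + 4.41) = -1.1*j^3 - 5.19*j^2 - 1.25*j + 5.69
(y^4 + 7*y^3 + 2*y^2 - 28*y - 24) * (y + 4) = y^5 + 11*y^4 + 30*y^3 - 20*y^2 - 136*y - 96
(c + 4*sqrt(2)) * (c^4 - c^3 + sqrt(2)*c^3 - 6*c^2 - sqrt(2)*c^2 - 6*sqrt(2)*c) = c^5 - c^4 + 5*sqrt(2)*c^4 - 5*sqrt(2)*c^3 + 2*c^3 - 30*sqrt(2)*c^2 - 8*c^2 - 48*c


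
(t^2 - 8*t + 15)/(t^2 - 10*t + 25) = (t - 3)/(t - 5)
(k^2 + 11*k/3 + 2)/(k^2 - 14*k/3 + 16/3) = (3*k^2 + 11*k + 6)/(3*k^2 - 14*k + 16)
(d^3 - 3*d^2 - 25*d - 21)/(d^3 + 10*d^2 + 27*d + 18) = (d - 7)/(d + 6)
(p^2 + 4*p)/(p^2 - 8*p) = (p + 4)/(p - 8)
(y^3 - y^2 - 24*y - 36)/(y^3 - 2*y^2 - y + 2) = (y^3 - y^2 - 24*y - 36)/(y^3 - 2*y^2 - y + 2)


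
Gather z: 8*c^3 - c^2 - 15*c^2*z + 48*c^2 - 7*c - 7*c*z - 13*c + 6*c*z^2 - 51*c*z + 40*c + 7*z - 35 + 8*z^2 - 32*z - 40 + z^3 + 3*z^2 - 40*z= 8*c^3 + 47*c^2 + 20*c + z^3 + z^2*(6*c + 11) + z*(-15*c^2 - 58*c - 65) - 75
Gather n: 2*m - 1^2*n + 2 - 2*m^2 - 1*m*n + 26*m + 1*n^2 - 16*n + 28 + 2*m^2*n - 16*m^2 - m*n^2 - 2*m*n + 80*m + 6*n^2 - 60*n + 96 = -18*m^2 + 108*m + n^2*(7 - m) + n*(2*m^2 - 3*m - 77) + 126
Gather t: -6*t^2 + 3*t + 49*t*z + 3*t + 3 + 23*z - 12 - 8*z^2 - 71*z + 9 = -6*t^2 + t*(49*z + 6) - 8*z^2 - 48*z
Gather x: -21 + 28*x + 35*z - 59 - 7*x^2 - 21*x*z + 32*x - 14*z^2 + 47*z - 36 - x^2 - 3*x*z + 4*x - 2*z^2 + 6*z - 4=-8*x^2 + x*(64 - 24*z) - 16*z^2 + 88*z - 120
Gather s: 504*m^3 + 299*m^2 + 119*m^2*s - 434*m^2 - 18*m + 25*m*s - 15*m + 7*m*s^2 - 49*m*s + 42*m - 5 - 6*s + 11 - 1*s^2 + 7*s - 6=504*m^3 - 135*m^2 + 9*m + s^2*(7*m - 1) + s*(119*m^2 - 24*m + 1)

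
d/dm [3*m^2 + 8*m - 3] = 6*m + 8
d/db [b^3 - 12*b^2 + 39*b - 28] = 3*b^2 - 24*b + 39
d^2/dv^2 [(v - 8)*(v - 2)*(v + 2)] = 6*v - 16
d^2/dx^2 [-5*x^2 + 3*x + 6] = -10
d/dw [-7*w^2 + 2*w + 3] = 2 - 14*w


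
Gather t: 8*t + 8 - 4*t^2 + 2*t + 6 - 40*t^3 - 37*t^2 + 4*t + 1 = -40*t^3 - 41*t^2 + 14*t + 15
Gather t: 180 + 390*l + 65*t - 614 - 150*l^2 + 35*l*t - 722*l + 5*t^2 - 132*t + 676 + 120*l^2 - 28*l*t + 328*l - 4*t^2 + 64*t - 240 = -30*l^2 - 4*l + t^2 + t*(7*l - 3) + 2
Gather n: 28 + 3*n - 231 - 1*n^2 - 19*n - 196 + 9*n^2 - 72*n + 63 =8*n^2 - 88*n - 336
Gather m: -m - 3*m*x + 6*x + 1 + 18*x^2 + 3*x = m*(-3*x - 1) + 18*x^2 + 9*x + 1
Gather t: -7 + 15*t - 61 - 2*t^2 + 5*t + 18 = -2*t^2 + 20*t - 50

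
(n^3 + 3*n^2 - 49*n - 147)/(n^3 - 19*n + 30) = (n^3 + 3*n^2 - 49*n - 147)/(n^3 - 19*n + 30)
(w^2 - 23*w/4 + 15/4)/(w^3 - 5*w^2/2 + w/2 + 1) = (4*w^2 - 23*w + 15)/(2*(2*w^3 - 5*w^2 + w + 2))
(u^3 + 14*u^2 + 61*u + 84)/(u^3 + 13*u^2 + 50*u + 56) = (u + 3)/(u + 2)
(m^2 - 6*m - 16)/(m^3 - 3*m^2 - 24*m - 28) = (m - 8)/(m^2 - 5*m - 14)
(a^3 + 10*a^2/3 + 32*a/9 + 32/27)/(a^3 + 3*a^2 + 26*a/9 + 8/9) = (a + 4/3)/(a + 1)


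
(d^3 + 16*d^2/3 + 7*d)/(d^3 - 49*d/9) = 3*(d + 3)/(3*d - 7)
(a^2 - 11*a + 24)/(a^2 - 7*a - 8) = (a - 3)/(a + 1)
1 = 1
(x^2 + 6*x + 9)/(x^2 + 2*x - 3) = (x + 3)/(x - 1)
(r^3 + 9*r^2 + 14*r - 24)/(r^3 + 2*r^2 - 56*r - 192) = (r - 1)/(r - 8)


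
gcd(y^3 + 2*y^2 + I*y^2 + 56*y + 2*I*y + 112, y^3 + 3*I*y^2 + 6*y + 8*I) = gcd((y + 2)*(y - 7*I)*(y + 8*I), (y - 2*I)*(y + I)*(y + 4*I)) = 1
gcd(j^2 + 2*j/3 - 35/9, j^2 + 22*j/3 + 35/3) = j + 7/3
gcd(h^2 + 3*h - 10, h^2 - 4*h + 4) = h - 2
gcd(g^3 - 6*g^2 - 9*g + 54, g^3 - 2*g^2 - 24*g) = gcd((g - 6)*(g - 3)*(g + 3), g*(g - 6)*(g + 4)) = g - 6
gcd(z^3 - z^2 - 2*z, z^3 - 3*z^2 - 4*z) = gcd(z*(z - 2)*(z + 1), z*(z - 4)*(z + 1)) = z^2 + z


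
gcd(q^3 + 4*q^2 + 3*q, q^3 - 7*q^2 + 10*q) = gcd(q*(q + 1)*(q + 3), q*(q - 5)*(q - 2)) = q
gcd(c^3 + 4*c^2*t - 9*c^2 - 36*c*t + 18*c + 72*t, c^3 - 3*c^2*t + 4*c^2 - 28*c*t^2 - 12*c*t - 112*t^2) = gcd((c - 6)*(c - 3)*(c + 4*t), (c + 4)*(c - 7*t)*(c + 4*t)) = c + 4*t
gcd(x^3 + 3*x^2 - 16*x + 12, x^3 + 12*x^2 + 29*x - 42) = x^2 + 5*x - 6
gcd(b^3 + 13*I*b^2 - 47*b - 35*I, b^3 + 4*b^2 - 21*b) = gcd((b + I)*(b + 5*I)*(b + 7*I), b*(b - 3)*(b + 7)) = 1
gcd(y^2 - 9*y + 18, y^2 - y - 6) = y - 3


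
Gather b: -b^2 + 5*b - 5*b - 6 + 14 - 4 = 4 - b^2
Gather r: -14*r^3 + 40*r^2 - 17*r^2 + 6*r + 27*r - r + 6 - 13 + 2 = -14*r^3 + 23*r^2 + 32*r - 5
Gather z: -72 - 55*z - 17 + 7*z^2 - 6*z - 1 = 7*z^2 - 61*z - 90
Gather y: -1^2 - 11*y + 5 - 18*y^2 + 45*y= -18*y^2 + 34*y + 4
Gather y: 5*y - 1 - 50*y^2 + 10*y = -50*y^2 + 15*y - 1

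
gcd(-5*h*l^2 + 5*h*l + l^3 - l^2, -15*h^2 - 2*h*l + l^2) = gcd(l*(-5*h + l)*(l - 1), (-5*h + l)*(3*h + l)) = 5*h - l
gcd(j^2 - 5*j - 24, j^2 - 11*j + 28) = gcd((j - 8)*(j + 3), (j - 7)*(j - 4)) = 1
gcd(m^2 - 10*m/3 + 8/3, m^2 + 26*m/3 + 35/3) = 1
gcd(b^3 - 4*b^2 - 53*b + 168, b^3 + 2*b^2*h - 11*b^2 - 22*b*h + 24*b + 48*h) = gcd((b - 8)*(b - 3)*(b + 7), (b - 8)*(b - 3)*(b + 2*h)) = b^2 - 11*b + 24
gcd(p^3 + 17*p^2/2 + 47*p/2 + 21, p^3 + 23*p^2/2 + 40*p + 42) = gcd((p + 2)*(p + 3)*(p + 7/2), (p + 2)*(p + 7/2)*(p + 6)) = p^2 + 11*p/2 + 7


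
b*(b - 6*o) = b^2 - 6*b*o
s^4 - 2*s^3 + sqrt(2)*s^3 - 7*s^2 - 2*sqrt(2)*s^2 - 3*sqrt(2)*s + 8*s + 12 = (s - 3)*(s + 1)*(s - sqrt(2))*(s + 2*sqrt(2))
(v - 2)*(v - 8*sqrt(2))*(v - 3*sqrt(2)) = v^3 - 11*sqrt(2)*v^2 - 2*v^2 + 22*sqrt(2)*v + 48*v - 96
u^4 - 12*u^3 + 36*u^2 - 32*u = u*(u - 8)*(u - 2)^2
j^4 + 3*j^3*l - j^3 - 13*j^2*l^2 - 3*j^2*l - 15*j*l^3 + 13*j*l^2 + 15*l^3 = (j - 1)*(j - 3*l)*(j + l)*(j + 5*l)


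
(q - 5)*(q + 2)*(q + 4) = q^3 + q^2 - 22*q - 40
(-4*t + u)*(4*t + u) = -16*t^2 + u^2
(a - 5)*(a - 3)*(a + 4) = a^3 - 4*a^2 - 17*a + 60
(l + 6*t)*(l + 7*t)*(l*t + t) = l^3*t + 13*l^2*t^2 + l^2*t + 42*l*t^3 + 13*l*t^2 + 42*t^3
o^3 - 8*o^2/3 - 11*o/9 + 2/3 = (o - 3)*(o - 1/3)*(o + 2/3)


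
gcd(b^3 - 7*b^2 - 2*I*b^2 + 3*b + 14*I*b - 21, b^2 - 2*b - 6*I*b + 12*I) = 1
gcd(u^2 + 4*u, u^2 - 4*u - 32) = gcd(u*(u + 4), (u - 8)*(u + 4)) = u + 4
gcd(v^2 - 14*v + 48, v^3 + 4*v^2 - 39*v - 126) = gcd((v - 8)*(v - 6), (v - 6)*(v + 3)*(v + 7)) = v - 6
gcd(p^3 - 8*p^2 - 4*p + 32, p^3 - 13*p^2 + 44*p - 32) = p - 8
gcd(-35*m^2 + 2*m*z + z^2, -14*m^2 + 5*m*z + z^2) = 7*m + z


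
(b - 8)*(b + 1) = b^2 - 7*b - 8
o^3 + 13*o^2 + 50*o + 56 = (o + 2)*(o + 4)*(o + 7)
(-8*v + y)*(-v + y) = 8*v^2 - 9*v*y + y^2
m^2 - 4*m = m*(m - 4)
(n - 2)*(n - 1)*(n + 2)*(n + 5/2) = n^4 + 3*n^3/2 - 13*n^2/2 - 6*n + 10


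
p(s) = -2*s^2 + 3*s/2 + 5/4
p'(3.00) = -10.50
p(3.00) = -12.25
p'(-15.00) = 61.50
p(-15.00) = -471.25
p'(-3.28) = 14.62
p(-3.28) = -25.19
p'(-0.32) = 2.78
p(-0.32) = 0.57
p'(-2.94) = 13.26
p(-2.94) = -20.45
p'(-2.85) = 12.90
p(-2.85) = -19.27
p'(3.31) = -11.74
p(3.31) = -15.70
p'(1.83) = -5.82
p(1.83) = -2.70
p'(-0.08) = 1.82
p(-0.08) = 1.12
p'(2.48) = -8.42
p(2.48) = -7.33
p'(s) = 3/2 - 4*s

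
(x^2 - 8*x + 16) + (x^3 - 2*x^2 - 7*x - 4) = x^3 - x^2 - 15*x + 12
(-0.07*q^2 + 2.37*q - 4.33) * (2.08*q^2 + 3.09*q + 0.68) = -0.1456*q^4 + 4.7133*q^3 - 1.7307*q^2 - 11.7681*q - 2.9444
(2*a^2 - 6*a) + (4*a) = 2*a^2 - 2*a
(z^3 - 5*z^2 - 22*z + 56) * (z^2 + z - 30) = z^5 - 4*z^4 - 57*z^3 + 184*z^2 + 716*z - 1680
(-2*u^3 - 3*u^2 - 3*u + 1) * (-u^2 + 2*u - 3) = 2*u^5 - u^4 + 3*u^3 + 2*u^2 + 11*u - 3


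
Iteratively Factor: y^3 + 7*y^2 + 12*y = (y + 4)*(y^2 + 3*y) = (y + 3)*(y + 4)*(y)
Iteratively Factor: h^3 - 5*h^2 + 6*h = (h)*(h^2 - 5*h + 6) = h*(h - 2)*(h - 3)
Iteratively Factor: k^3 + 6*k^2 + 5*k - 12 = (k - 1)*(k^2 + 7*k + 12) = (k - 1)*(k + 3)*(k + 4)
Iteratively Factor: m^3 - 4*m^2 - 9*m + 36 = (m + 3)*(m^2 - 7*m + 12) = (m - 4)*(m + 3)*(m - 3)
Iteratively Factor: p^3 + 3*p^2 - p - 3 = (p + 1)*(p^2 + 2*p - 3) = (p + 1)*(p + 3)*(p - 1)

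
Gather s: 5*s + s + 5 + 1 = 6*s + 6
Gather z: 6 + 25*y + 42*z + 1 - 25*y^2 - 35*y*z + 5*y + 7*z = -25*y^2 + 30*y + z*(49 - 35*y) + 7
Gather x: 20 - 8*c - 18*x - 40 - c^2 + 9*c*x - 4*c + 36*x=-c^2 - 12*c + x*(9*c + 18) - 20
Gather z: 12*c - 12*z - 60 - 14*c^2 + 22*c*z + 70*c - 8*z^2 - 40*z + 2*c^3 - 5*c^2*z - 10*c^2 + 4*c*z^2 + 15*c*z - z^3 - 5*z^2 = 2*c^3 - 24*c^2 + 82*c - z^3 + z^2*(4*c - 13) + z*(-5*c^2 + 37*c - 52) - 60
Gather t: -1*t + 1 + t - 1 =0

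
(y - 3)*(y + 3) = y^2 - 9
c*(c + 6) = c^2 + 6*c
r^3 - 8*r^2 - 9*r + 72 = (r - 8)*(r - 3)*(r + 3)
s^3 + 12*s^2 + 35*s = s*(s + 5)*(s + 7)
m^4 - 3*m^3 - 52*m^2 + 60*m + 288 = (m - 8)*(m - 3)*(m + 2)*(m + 6)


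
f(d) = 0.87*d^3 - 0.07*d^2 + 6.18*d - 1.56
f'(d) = 2.61*d^2 - 0.14*d + 6.18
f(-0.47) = -4.57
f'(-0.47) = 6.82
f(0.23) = -0.13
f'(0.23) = 6.29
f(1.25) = 7.75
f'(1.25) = 10.08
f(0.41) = 1.02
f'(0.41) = 6.56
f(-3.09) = -46.99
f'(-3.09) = 31.53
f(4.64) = 112.52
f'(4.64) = 61.72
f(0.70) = 3.03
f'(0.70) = 7.36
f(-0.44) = -4.37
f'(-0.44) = 6.75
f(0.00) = -1.56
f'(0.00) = 6.18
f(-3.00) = -44.22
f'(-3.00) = 30.09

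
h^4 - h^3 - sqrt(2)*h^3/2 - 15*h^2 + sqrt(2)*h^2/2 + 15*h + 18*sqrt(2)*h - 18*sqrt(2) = (h - 1)*(h - 2*sqrt(2))*(h - 3*sqrt(2)/2)*(h + 3*sqrt(2))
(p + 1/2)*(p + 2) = p^2 + 5*p/2 + 1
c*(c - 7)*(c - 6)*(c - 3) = c^4 - 16*c^3 + 81*c^2 - 126*c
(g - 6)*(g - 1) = g^2 - 7*g + 6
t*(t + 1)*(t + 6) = t^3 + 7*t^2 + 6*t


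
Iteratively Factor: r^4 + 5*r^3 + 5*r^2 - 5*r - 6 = (r + 2)*(r^3 + 3*r^2 - r - 3) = (r + 2)*(r + 3)*(r^2 - 1) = (r + 1)*(r + 2)*(r + 3)*(r - 1)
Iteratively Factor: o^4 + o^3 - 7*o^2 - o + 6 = (o - 1)*(o^3 + 2*o^2 - 5*o - 6) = (o - 2)*(o - 1)*(o^2 + 4*o + 3) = (o - 2)*(o - 1)*(o + 3)*(o + 1)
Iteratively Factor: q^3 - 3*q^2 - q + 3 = (q - 3)*(q^2 - 1) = (q - 3)*(q + 1)*(q - 1)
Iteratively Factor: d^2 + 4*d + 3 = (d + 3)*(d + 1)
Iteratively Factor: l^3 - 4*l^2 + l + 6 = (l - 3)*(l^2 - l - 2) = (l - 3)*(l - 2)*(l + 1)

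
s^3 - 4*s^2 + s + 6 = (s - 3)*(s - 2)*(s + 1)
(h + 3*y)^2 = h^2 + 6*h*y + 9*y^2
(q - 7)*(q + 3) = q^2 - 4*q - 21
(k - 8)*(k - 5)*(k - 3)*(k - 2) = k^4 - 18*k^3 + 111*k^2 - 278*k + 240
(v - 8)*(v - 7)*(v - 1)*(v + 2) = v^4 - 14*v^3 + 39*v^2 + 86*v - 112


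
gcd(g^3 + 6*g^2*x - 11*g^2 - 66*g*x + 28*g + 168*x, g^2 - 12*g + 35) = g - 7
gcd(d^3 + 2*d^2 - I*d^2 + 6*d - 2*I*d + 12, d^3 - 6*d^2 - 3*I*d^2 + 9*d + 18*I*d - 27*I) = d - 3*I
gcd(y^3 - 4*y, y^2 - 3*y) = y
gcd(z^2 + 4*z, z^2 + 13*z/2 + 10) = z + 4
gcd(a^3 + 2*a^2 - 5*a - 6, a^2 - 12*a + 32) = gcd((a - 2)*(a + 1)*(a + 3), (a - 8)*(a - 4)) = 1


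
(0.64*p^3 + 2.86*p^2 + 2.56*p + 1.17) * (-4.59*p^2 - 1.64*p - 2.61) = -2.9376*p^5 - 14.177*p^4 - 18.1112*p^3 - 17.0333*p^2 - 8.6004*p - 3.0537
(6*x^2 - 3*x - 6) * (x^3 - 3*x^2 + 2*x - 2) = 6*x^5 - 21*x^4 + 15*x^3 - 6*x + 12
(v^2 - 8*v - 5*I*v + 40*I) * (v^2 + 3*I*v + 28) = v^4 - 8*v^3 - 2*I*v^3 + 43*v^2 + 16*I*v^2 - 344*v - 140*I*v + 1120*I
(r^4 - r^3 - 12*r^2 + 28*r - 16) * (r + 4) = r^5 + 3*r^4 - 16*r^3 - 20*r^2 + 96*r - 64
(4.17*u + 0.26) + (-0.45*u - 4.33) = 3.72*u - 4.07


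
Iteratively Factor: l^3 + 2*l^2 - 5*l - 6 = (l + 3)*(l^2 - l - 2) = (l - 2)*(l + 3)*(l + 1)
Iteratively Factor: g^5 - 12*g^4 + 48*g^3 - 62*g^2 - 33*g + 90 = (g - 3)*(g^4 - 9*g^3 + 21*g^2 + g - 30) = (g - 3)*(g - 2)*(g^3 - 7*g^2 + 7*g + 15) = (g - 5)*(g - 3)*(g - 2)*(g^2 - 2*g - 3) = (g - 5)*(g - 3)*(g - 2)*(g + 1)*(g - 3)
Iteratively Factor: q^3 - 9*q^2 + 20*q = (q - 5)*(q^2 - 4*q) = q*(q - 5)*(q - 4)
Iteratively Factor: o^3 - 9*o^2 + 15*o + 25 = (o - 5)*(o^2 - 4*o - 5) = (o - 5)*(o + 1)*(o - 5)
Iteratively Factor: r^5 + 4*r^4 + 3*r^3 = (r)*(r^4 + 4*r^3 + 3*r^2) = r^2*(r^3 + 4*r^2 + 3*r) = r^2*(r + 1)*(r^2 + 3*r) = r^2*(r + 1)*(r + 3)*(r)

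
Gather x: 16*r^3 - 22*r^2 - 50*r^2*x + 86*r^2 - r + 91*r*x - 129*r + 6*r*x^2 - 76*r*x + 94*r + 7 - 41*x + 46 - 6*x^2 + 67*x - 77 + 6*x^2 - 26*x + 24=16*r^3 + 64*r^2 + 6*r*x^2 - 36*r + x*(-50*r^2 + 15*r)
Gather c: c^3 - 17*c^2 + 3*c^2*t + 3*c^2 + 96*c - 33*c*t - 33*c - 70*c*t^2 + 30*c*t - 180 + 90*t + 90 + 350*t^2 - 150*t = c^3 + c^2*(3*t - 14) + c*(-70*t^2 - 3*t + 63) + 350*t^2 - 60*t - 90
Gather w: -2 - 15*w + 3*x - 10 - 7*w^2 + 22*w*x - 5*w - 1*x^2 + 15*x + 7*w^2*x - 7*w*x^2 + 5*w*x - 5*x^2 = w^2*(7*x - 7) + w*(-7*x^2 + 27*x - 20) - 6*x^2 + 18*x - 12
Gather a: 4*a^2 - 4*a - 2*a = 4*a^2 - 6*a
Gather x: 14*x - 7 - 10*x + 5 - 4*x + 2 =0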